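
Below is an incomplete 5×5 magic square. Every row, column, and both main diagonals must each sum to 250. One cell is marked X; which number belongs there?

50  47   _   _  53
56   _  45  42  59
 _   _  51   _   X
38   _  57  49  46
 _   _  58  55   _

Using row 2: 56 + 45 + 42 + 59 + ? → (2,2) = 250 − 202 = 48.
Row 4: 38 + 57 + 49 + 46 + ? = 250, so (4,2) = 60.
Column 3 must total 250; the given cells sum to 211, so (1,3) = 39.
The remaining cell in main diagonal is (5,5) = 250 − 198 = 52.
The remaining cell in anti-diagonal is (5,1) = 250 − 206 = 44.
Row 1 must total 250; the given cells sum to 189, so (1,4) = 61.
Row 5 needs 250; the known cells sum to 209, so (5,2) = 41.
Column 1 needs 250; the known cells sum to 188, so (3,1) = 62.
Column 2 needs 250; the known cells sum to 196, so (3,2) = 54.
Column 4: 61 + 42 + 49 + 55 + ? = 250, so (3,4) = 43.
Column 5: 53 + 59 + 46 + 52 + ? = 250, so (3,5) = 40.

40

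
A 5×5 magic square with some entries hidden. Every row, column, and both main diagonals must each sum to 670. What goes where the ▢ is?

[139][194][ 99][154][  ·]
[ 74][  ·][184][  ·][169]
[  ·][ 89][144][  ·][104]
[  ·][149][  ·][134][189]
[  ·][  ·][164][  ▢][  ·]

Using row 1: 139 + 194 + 99 + 154 + ? → (1,5) = 670 − 586 = 84.
From column 3, 670 − (99 + 184 + 144 + 164) gives (4,3) = 79.
Using column 5: 84 + 169 + 104 + 189 + ? → (5,5) = 670 − 546 = 124.
Main diagonal must total 670; the given cells sum to 541, so (2,2) = 129.
From row 2, 670 − (74 + 129 + 184 + 169) gives (2,4) = 114.
Using row 4: 149 + 79 + 134 + 189 + ? → (4,1) = 670 − 551 = 119.
The remaining cell in column 2 is (5,2) = 670 − 561 = 109.
Anti-diagonal: 84 + 114 + 144 + 149 + ? = 670, so (5,1) = 179.
From row 5, 670 − (179 + 109 + 164 + 124) gives (5,4) = 94.

94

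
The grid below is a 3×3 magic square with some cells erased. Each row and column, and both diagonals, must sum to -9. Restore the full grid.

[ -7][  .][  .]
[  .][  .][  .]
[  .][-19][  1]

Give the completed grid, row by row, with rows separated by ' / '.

Using row 3: -19 + 1 + ? → (3,1) = -9 − (-18) = 9.
From column 1, -9 − (-7 + 9) gives (2,1) = -11.
From main diagonal, -9 − (-7 + 1) gives (2,2) = -3.
From anti-diagonal, -9 − (-3 + 9) gives (1,3) = -15.
Row 1: -7 + (-15) + ? = -9, so (1,2) = 13.
Row 2 must total -9; the given cells sum to -14, so (2,3) = 5.

-7 13 -15 / -11 -3 5 / 9 -19 1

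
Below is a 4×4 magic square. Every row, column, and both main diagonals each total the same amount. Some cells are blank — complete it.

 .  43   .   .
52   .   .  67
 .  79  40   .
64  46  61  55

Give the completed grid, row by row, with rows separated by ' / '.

Row 4 is already complete: 64 + 46 + 61 + 55 = 226, so that is the magic constant.
From column 2, 226 − (43 + 79 + 46) gives (2,2) = 58.
From main diagonal, 226 − (58 + 40 + 55) gives (1,1) = 73.
Using row 2: 52 + 58 + 67 + ? → (2,3) = 226 − 177 = 49.
From column 1, 226 − (73 + 52 + 64) gives (3,1) = 37.
Column 3 must total 226; the given cells sum to 150, so (1,3) = 76.
Anti-diagonal needs 226; the known cells sum to 192, so (1,4) = 34.
Row 3 needs 226; the known cells sum to 156, so (3,4) = 70.

73 43 76 34 / 52 58 49 67 / 37 79 40 70 / 64 46 61 55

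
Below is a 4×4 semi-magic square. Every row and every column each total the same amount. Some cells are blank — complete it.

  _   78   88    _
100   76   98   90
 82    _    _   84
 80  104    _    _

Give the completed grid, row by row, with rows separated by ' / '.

Row 2 is already complete: 100 + 76 + 98 + 90 = 364, so that is the magic constant.
Column 1 needs 364; the known cells sum to 262, so (1,1) = 102.
The remaining cell in column 2 is (3,2) = 364 − 258 = 106.
Row 1 needs 364; the known cells sum to 268, so (1,4) = 96.
Row 3 must total 364; the given cells sum to 272, so (3,3) = 92.
Using column 3: 88 + 98 + 92 + ? → (4,3) = 364 − 278 = 86.
Column 4: 96 + 90 + 84 + ? = 364, so (4,4) = 94.

102 78 88 96 / 100 76 98 90 / 82 106 92 84 / 80 104 86 94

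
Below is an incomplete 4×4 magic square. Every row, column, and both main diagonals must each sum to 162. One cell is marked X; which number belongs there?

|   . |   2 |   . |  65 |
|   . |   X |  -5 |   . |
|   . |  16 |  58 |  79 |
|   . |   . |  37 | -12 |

93

Row 3: 16 + 58 + 79 + ? = 162, so (3,1) = 9.
From column 3, 162 − (-5 + 58 + 37) gives (1,3) = 72.
Column 4 must total 162; the given cells sum to 132, so (2,4) = 30.
The remaining cell in anti-diagonal is (4,1) = 162 − 76 = 86.
Row 1 needs 162; the known cells sum to 139, so (1,1) = 23.
Using row 4: 86 + 37 + (-12) + ? → (4,2) = 162 − 111 = 51.
Using column 1: 23 + 9 + 86 + ? → (2,1) = 162 − 118 = 44.
Column 2: 2 + 16 + 51 + ? = 162, so (2,2) = 93.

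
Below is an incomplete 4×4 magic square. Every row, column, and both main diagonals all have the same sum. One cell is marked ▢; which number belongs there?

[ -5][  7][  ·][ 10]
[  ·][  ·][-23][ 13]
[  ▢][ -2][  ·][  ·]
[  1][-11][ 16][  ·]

-14

Anti-diagonal is complete and sums to -14; that is the magic constant.
Row 1 must total -14; the given cells sum to 12, so (1,3) = -26.
Row 4: 1 + (-11) + 16 + ? = -14, so (4,4) = -20.
Column 2: 7 + (-2) + (-11) + ? = -14, so (2,2) = -8.
Column 3 must total -14; the given cells sum to -33, so (3,3) = 19.
Column 4: 10 + 13 + (-20) + ? = -14, so (3,4) = -17.
Using row 2: -8 + (-23) + 13 + ? → (2,1) = -14 − (-18) = 4.
Row 3 needs -14; the known cells sum to 0, so (3,1) = -14.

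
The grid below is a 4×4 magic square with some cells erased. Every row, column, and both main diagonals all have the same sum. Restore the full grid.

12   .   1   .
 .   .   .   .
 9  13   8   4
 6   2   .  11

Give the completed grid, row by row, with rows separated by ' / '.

Row 3 is already complete: 9 + 13 + 8 + 4 = 34, so that is the magic constant.
Using row 4: 6 + 2 + 11 + ? → (4,3) = 34 − 19 = 15.
Using column 1: 12 + 9 + 6 + ? → (2,1) = 34 − 27 = 7.
From column 3, 34 − (1 + 8 + 15) gives (2,3) = 10.
The remaining cell in main diagonal is (2,2) = 34 − 31 = 3.
The remaining cell in anti-diagonal is (1,4) = 34 − 29 = 5.
Row 1 must total 34; the given cells sum to 18, so (1,2) = 16.
From row 2, 34 − (7 + 3 + 10) gives (2,4) = 14.

12 16 1 5 / 7 3 10 14 / 9 13 8 4 / 6 2 15 11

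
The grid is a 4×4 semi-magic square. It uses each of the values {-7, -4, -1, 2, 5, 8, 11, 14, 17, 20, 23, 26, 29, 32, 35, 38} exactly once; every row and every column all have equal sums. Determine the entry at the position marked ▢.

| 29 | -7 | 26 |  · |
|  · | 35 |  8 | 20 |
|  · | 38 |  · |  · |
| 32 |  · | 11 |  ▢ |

The 16 entries sum to 248, so each line sums to 248/4 = 62.
Row 1: 29 + (-7) + 26 + ? = 62, so (1,4) = 14.
Row 2 needs 62; the known cells sum to 63, so (2,1) = -1.
Column 1: 29 + (-1) + 32 + ? = 62, so (3,1) = 2.
The remaining cell in column 2 is (4,2) = 62 − 66 = -4.
From column 3, 62 − (26 + 8 + 11) gives (3,3) = 17.
Row 3 must total 62; the given cells sum to 57, so (3,4) = 5.
Using row 4: 32 + (-4) + 11 + ? → (4,4) = 62 − 39 = 23.

23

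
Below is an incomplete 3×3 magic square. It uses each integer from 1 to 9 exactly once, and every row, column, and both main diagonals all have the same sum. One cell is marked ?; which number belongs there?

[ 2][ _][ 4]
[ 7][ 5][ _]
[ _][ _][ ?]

8

The entries are 1 through 9, which sum to 45, so each line sums to 45/3 = 15.
Row 1: 2 + 4 + ? = 15, so (1,2) = 9.
Row 2 needs 15; the known cells sum to 12, so (2,3) = 3.
The remaining cell in column 1 is (3,1) = 15 − 9 = 6.
From column 2, 15 − (9 + 5) gives (3,2) = 1.
Using column 3: 4 + 3 + ? → (3,3) = 15 − 7 = 8.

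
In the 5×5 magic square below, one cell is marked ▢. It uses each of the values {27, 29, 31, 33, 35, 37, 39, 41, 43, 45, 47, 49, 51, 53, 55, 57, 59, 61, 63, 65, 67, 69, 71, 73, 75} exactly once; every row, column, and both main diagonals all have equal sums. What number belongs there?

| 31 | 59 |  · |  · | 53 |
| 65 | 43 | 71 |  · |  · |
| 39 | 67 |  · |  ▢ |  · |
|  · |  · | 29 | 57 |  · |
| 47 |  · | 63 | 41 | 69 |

The 25 entries sum to 1275, so each line sums to 1275/5 = 255.
Using row 5: 47 + 63 + 41 + 69 + ? → (5,2) = 255 − 220 = 35.
Column 1: 31 + 65 + 39 + 47 + ? = 255, so (4,1) = 73.
From column 2, 255 − (59 + 43 + 67 + 35) gives (4,2) = 51.
From main diagonal, 255 − (31 + 43 + 57 + 69) gives (3,3) = 55.
The remaining cell in anti-diagonal is (2,4) = 255 − 206 = 49.
The remaining cell in row 2 is (2,5) = 255 − 228 = 27.
From row 4, 255 − (73 + 51 + 29 + 57) gives (4,5) = 45.
Column 3 must total 255; the given cells sum to 218, so (1,3) = 37.
From column 5, 255 − (53 + 27 + 45 + 69) gives (3,5) = 61.
Row 1 must total 255; the given cells sum to 180, so (1,4) = 75.
Using row 3: 39 + 67 + 55 + 61 + ? → (3,4) = 255 − 222 = 33.

33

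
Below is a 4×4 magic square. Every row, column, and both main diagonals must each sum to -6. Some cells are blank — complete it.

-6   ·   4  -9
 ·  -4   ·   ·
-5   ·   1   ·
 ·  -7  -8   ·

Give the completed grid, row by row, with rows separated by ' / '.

-6 5 4 -9 / -1 -4 -3 2 / -5 0 1 -2 / 6 -7 -8 3

Row 1 must total -6; the given cells sum to -11, so (1,2) = 5.
The remaining cell in column 2 is (3,2) = -6 − (-6) = 0.
The remaining cell in column 3 is (2,3) = -6 − (-3) = -3.
Main diagonal needs -6; the known cells sum to -9, so (4,4) = 3.
The remaining cell in anti-diagonal is (4,1) = -6 − (-12) = 6.
Row 3 needs -6; the known cells sum to -4, so (3,4) = -2.
Column 1: -6 + (-5) + 6 + ? = -6, so (2,1) = -1.
From column 4, -6 − (-9 + (-2) + 3) gives (2,4) = 2.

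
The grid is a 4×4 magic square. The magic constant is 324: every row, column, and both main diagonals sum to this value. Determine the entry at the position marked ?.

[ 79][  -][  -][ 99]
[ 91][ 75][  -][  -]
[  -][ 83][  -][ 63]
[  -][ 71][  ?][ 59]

107

From column 2, 324 − (75 + 83 + 71) gives (1,2) = 95.
The remaining cell in column 4 is (2,4) = 324 − 221 = 103.
Main diagonal needs 324; the known cells sum to 213, so (3,3) = 111.
Row 1 needs 324; the known cells sum to 273, so (1,3) = 51.
Using row 2: 91 + 75 + 103 + ? → (2,3) = 324 − 269 = 55.
Using row 3: 83 + 111 + 63 + ? → (3,1) = 324 − 257 = 67.
Column 1 needs 324; the known cells sum to 237, so (4,1) = 87.
Using column 3: 51 + 55 + 111 + ? → (4,3) = 324 − 217 = 107.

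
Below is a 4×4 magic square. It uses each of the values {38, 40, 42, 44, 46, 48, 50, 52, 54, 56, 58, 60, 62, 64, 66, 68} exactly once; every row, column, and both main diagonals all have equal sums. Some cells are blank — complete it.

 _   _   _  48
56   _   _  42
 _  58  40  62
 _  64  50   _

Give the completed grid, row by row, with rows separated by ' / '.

The 16 entries sum to 848, so each line sums to 848/4 = 212.
Row 3: 58 + 40 + 62 + ? = 212, so (3,1) = 52.
Column 4 must total 212; the given cells sum to 152, so (4,4) = 60.
Row 4: 64 + 50 + 60 + ? = 212, so (4,1) = 38.
The remaining cell in column 1 is (1,1) = 212 − 146 = 66.
Main diagonal must total 212; the given cells sum to 166, so (2,2) = 46.
The remaining cell in anti-diagonal is (2,3) = 212 − 144 = 68.
Using column 2: 46 + 58 + 64 + ? → (1,2) = 212 − 168 = 44.
From column 3, 212 − (68 + 40 + 50) gives (1,3) = 54.

66 44 54 48 / 56 46 68 42 / 52 58 40 62 / 38 64 50 60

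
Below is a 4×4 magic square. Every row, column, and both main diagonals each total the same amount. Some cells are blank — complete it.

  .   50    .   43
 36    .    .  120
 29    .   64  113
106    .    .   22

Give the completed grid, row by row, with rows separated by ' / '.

Column 4 is already complete: 43 + 120 + 113 + 22 = 298, so that is the magic constant.
Row 3 needs 298; the known cells sum to 206, so (3,2) = 92.
The remaining cell in column 1 is (1,1) = 298 − 171 = 127.
Using main diagonal: 127 + 64 + 22 + ? → (2,2) = 298 − 213 = 85.
Anti-diagonal must total 298; the given cells sum to 241, so (2,3) = 57.
The remaining cell in row 1 is (1,3) = 298 − 220 = 78.
Using column 2: 50 + 85 + 92 + ? → (4,2) = 298 − 227 = 71.
Using column 3: 78 + 57 + 64 + ? → (4,3) = 298 − 199 = 99.

127 50 78 43 / 36 85 57 120 / 29 92 64 113 / 106 71 99 22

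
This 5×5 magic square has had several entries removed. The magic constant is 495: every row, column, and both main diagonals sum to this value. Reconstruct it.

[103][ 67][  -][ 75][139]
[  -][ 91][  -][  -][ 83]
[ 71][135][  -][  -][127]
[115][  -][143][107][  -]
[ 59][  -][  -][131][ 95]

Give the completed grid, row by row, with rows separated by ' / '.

Row 1 must total 495; the given cells sum to 384, so (1,3) = 111.
From column 1, 495 − (103 + 71 + 115 + 59) gives (2,1) = 147.
Using column 5: 139 + 83 + 127 + 95 + ? → (4,5) = 495 − 444 = 51.
Main diagonal: 103 + 91 + 107 + 95 + ? = 495, so (3,3) = 99.
Row 3: 71 + 135 + 99 + 127 + ? = 495, so (3,4) = 63.
Row 4: 115 + 143 + 107 + 51 + ? = 495, so (4,2) = 79.
Column 2 must total 495; the given cells sum to 372, so (5,2) = 123.
Column 4 needs 495; the known cells sum to 376, so (2,4) = 119.
From row 2, 495 − (147 + 91 + 119 + 83) gives (2,3) = 55.
Row 5 must total 495; the given cells sum to 408, so (5,3) = 87.

103 67 111 75 139 / 147 91 55 119 83 / 71 135 99 63 127 / 115 79 143 107 51 / 59 123 87 131 95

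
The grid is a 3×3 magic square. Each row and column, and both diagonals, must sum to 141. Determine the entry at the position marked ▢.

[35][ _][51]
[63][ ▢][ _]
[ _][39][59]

The remaining cell in row 1 is (1,2) = 141 − 86 = 55.
Row 3: 39 + 59 + ? = 141, so (3,1) = 43.
Column 2 must total 141; the given cells sum to 94, so (2,2) = 47.

47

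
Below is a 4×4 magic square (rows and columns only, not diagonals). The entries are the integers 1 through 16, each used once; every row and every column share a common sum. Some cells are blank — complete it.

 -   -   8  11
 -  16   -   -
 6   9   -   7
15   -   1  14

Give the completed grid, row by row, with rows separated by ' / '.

10 5 8 11 / 3 16 13 2 / 6 9 12 7 / 15 4 1 14

The entries are 1 through 16, which sum to 136, so each line sums to 136/4 = 34.
Row 3 must total 34; the given cells sum to 22, so (3,3) = 12.
Row 4 needs 34; the known cells sum to 30, so (4,2) = 4.
The remaining cell in column 2 is (1,2) = 34 − 29 = 5.
Column 3 must total 34; the given cells sum to 21, so (2,3) = 13.
From column 4, 34 − (11 + 7 + 14) gives (2,4) = 2.
Using row 1: 5 + 8 + 11 + ? → (1,1) = 34 − 24 = 10.
The remaining cell in row 2 is (2,1) = 34 − 31 = 3.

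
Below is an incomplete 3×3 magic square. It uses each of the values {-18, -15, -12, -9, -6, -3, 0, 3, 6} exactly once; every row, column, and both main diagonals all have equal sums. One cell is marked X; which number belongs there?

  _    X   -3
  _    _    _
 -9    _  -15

The 9 entries sum to -54, so each line sums to -54/3 = -18.
Row 3 must total -18; the given cells sum to -24, so (3,2) = 6.
Using column 3: -3 + (-15) + ? → (2,3) = -18 − (-18) = 0.
Anti-diagonal needs -18; the known cells sum to -12, so (2,2) = -6.
From row 2, -18 − (-6 + 0) gives (2,1) = -12.
From column 1, -18 − (-12 + (-9)) gives (1,1) = 3.
From column 2, -18 − (-6 + 6) gives (1,2) = -18.

-18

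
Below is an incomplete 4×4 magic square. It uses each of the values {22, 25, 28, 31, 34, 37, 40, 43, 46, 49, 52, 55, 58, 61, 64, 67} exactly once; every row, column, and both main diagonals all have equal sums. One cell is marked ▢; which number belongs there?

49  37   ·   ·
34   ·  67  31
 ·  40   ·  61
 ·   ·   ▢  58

22

The 16 entries sum to 712, so each line sums to 712/4 = 178.
Row 2: 34 + 67 + 31 + ? = 178, so (2,2) = 46.
Using column 2: 37 + 46 + 40 + ? → (4,2) = 178 − 123 = 55.
Column 4 needs 178; the known cells sum to 150, so (1,4) = 28.
From main diagonal, 178 − (49 + 46 + 58) gives (3,3) = 25.
The remaining cell in anti-diagonal is (4,1) = 178 − 135 = 43.
The remaining cell in row 1 is (1,3) = 178 − 114 = 64.
From row 3, 178 − (40 + 25 + 61) gives (3,1) = 52.
Using row 4: 43 + 55 + 58 + ? → (4,3) = 178 − 156 = 22.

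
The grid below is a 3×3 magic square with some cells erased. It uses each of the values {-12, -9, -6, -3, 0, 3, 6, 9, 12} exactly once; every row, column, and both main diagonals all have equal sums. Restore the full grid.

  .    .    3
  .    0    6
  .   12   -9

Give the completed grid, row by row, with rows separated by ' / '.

9 -12 3 / -6 0 6 / -3 12 -9

The 9 entries sum to 0, so each line sums to 0/3 = 0.
Using row 2: 0 + 6 + ? → (2,1) = 0 − 6 = -6.
Row 3: 12 + (-9) + ? = 0, so (3,1) = -3.
Column 1: -6 + (-3) + ? = 0, so (1,1) = 9.
Column 2 needs 0; the known cells sum to 12, so (1,2) = -12.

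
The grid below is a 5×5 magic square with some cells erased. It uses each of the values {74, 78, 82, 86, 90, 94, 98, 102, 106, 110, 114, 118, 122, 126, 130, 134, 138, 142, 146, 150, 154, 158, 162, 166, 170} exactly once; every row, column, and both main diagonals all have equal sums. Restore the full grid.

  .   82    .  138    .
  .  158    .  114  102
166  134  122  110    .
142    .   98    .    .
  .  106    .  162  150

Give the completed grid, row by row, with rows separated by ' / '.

94 82 170 138 126 / 90 158 146 114 102 / 166 134 122 110 78 / 142 130 98 86 154 / 118 106 74 162 150

The 25 entries sum to 3050, so each line sums to 3050/5 = 610.
Row 3: 166 + 134 + 122 + 110 + ? = 610, so (3,5) = 78.
Using column 2: 82 + 158 + 134 + 106 + ? → (4,2) = 610 − 480 = 130.
Column 4: 138 + 114 + 110 + 162 + ? = 610, so (4,4) = 86.
The remaining cell in main diagonal is (1,1) = 610 − 516 = 94.
Row 4 must total 610; the given cells sum to 456, so (4,5) = 154.
Using column 5: 102 + 78 + 154 + 150 + ? → (1,5) = 610 − 484 = 126.
Anti-diagonal must total 610; the given cells sum to 492, so (5,1) = 118.
Row 1 must total 610; the given cells sum to 440, so (1,3) = 170.
The remaining cell in row 5 is (5,3) = 610 − 536 = 74.
From column 1, 610 − (94 + 166 + 142 + 118) gives (2,1) = 90.
The remaining cell in column 3 is (2,3) = 610 − 464 = 146.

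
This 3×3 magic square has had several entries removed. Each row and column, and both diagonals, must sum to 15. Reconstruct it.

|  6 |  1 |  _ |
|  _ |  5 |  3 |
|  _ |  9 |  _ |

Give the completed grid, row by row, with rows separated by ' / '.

6 1 8 / 7 5 3 / 2 9 4

Row 1: 6 + 1 + ? = 15, so (1,3) = 8.
The remaining cell in row 2 is (2,1) = 15 − 8 = 7.
From column 1, 15 − (6 + 7) gives (3,1) = 2.
The remaining cell in column 3 is (3,3) = 15 − 11 = 4.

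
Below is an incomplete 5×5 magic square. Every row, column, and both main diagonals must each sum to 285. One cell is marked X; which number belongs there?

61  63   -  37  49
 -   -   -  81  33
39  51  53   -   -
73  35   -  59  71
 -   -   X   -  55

41

Row 1 needs 285; the known cells sum to 210, so (1,3) = 75.
Row 4 needs 285; the known cells sum to 238, so (4,3) = 47.
From column 5, 285 − (49 + 33 + 71 + 55) gives (3,5) = 77.
Main diagonal: 61 + 53 + 59 + 55 + ? = 285, so (2,2) = 57.
Using anti-diagonal: 49 + 81 + 53 + 35 + ? → (5,1) = 285 − 218 = 67.
Row 3 must total 285; the given cells sum to 220, so (3,4) = 65.
Using column 1: 61 + 39 + 73 + 67 + ? → (2,1) = 285 − 240 = 45.
From column 2, 285 − (63 + 57 + 51 + 35) gives (5,2) = 79.
Using column 4: 37 + 81 + 65 + 59 + ? → (5,4) = 285 − 242 = 43.
Row 2 must total 285; the given cells sum to 216, so (2,3) = 69.
Row 5 needs 285; the known cells sum to 244, so (5,3) = 41.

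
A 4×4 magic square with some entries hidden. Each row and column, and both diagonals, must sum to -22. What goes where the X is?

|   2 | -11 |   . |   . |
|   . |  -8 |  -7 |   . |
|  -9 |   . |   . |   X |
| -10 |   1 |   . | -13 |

Row 4 needs -22; the known cells sum to -22, so (4,3) = 0.
Column 1: 2 + (-9) + (-10) + ? = -22, so (2,1) = -5.
Column 2 must total -22; the given cells sum to -18, so (3,2) = -4.
Using main diagonal: 2 + (-8) + (-13) + ? → (3,3) = -22 − (-19) = -3.
Using anti-diagonal: -7 + (-4) + (-10) + ? → (1,4) = -22 − (-21) = -1.
Row 1: 2 + (-11) + (-1) + ? = -22, so (1,3) = -12.
Using row 2: -5 + (-8) + (-7) + ? → (2,4) = -22 − (-20) = -2.
Row 3 must total -22; the given cells sum to -16, so (3,4) = -6.

-6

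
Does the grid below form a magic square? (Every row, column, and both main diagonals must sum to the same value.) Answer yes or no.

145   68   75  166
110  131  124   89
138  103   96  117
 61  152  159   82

Row 1: 145 + 68 + 75 + 166 = 454.
Row 2: 110 + 131 + 124 + 89 = 454.
Row 3: 138 + 103 + 96 + 117 = 454.
Row 4: 61 + 152 + 159 + 82 = 454.
Column 1: 145 + 110 + 138 + 61 = 454.
Column 2: 68 + 131 + 103 + 152 = 454.
Column 3: 75 + 124 + 96 + 159 = 454.
Column 4: 166 + 89 + 117 + 82 = 454.
Main diagonal: 145 + 131 + 96 + 82 = 454.
Anti-diagonal: 166 + 124 + 103 + 61 = 454.
All lines sum to 454.

Yes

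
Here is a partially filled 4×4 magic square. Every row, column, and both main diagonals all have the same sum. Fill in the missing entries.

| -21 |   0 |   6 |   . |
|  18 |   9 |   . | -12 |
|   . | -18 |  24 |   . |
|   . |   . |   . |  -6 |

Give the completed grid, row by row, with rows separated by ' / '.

-21 0 6 21 / 18 9 -9 -12 / -3 -18 24 3 / 12 15 -15 -6

Main diagonal is already complete: -21 + 9 + 24 + -6 = 6, so that is the magic constant.
Row 1: -21 + 0 + 6 + ? = 6, so (1,4) = 21.
Row 2: 18 + 9 + (-12) + ? = 6, so (2,3) = -9.
Column 2 needs 6; the known cells sum to -9, so (4,2) = 15.
Column 3: 6 + (-9) + 24 + ? = 6, so (4,3) = -15.
From column 4, 6 − (21 + (-12) + (-6)) gives (3,4) = 3.
Anti-diagonal needs 6; the known cells sum to -6, so (4,1) = 12.
Using row 3: -18 + 24 + 3 + ? → (3,1) = 6 − 9 = -3.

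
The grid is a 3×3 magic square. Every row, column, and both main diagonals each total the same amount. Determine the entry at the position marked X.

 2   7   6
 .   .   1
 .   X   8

3

Column 3 is complete and sums to 15; that is the magic constant.
Main diagonal must total 15; the given cells sum to 10, so (2,2) = 5.
From anti-diagonal, 15 − (6 + 5) gives (3,1) = 4.
The remaining cell in row 2 is (2,1) = 15 − 6 = 9.
The remaining cell in row 3 is (3,2) = 15 − 12 = 3.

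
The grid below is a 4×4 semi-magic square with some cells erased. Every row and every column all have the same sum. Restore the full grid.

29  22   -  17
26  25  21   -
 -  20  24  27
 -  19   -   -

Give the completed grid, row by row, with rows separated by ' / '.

29 22 18 17 / 26 25 21 14 / 15 20 24 27 / 16 19 23 28

Column 2 is already complete: 22 + 25 + 20 + 19 = 86, so that is the magic constant.
Using row 1: 29 + 22 + 17 + ? → (1,3) = 86 − 68 = 18.
Using row 2: 26 + 25 + 21 + ? → (2,4) = 86 − 72 = 14.
From row 3, 86 − (20 + 24 + 27) gives (3,1) = 15.
Using column 1: 29 + 26 + 15 + ? → (4,1) = 86 − 70 = 16.
From column 3, 86 − (18 + 21 + 24) gives (4,3) = 23.
Using column 4: 17 + 14 + 27 + ? → (4,4) = 86 − 58 = 28.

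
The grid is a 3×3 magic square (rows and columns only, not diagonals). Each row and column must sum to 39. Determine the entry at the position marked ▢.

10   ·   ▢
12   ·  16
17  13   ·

14

Row 2 must total 39; the given cells sum to 28, so (2,2) = 11.
Row 3 must total 39; the given cells sum to 30, so (3,3) = 9.
From column 2, 39 − (11 + 13) gives (1,2) = 15.
Using column 3: 16 + 9 + ? → (1,3) = 39 − 25 = 14.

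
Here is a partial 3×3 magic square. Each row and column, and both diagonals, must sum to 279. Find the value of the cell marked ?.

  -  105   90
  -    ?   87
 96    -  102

93

Row 1: 105 + 90 + ? = 279, so (1,1) = 84.
Row 3 needs 279; the known cells sum to 198, so (3,2) = 81.
Column 1 needs 279; the known cells sum to 180, so (2,1) = 99.
Column 2: 105 + 81 + ? = 279, so (2,2) = 93.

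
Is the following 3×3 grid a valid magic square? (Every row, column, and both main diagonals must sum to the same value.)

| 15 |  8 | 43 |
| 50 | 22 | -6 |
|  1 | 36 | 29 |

Row 1: 15 + 8 + 43 = 66.
Row 2: 50 + 22 + (-6) = 66.
Row 3: 1 + 36 + 29 = 66.
Column 1: 15 + 50 + 1 = 66.
Column 2: 8 + 22 + 36 = 66.
Column 3: 43 + (-6) + 29 = 66.
Main diagonal: 15 + 22 + 29 = 66.
Anti-diagonal: 43 + 22 + 1 = 66.
All lines sum to 66.

Yes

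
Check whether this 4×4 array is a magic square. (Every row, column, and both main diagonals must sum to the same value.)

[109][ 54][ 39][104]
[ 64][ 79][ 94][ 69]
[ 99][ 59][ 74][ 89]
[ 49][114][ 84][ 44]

Row 1: 109 + 54 + 39 + 104 = 306.
Row 2: 64 + 79 + 94 + 69 = 306.
Row 3: 99 + 59 + 74 + 89 = 321.
Row 4: 49 + 114 + 84 + 44 = 291.
Column 1: 109 + 64 + 99 + 49 = 321.
Column 2: 54 + 79 + 59 + 114 = 306.
Column 3: 39 + 94 + 74 + 84 = 291.
Column 4: 104 + 69 + 89 + 44 = 306.
Main diagonal: 109 + 79 + 74 + 44 = 306.
Anti-diagonal: 104 + 94 + 59 + 49 = 306.

No — column 4 sums to 306 but column 3 sums to 291.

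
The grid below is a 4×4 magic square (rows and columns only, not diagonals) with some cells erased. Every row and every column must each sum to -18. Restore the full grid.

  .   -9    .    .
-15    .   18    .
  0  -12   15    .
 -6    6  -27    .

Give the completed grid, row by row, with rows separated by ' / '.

3 -9 -24 12 / -15 -3 18 -18 / 0 -12 15 -21 / -6 6 -27 9

Row 3 must total -18; the given cells sum to 3, so (3,4) = -21.
Row 4 needs -18; the known cells sum to -27, so (4,4) = 9.
Column 1: -15 + 0 + (-6) + ? = -18, so (1,1) = 3.
Column 2: -9 + (-12) + 6 + ? = -18, so (2,2) = -3.
Column 3 must total -18; the given cells sum to 6, so (1,3) = -24.
Using row 1: 3 + (-9) + (-24) + ? → (1,4) = -18 − (-30) = 12.
Row 2 needs -18; the known cells sum to 0, so (2,4) = -18.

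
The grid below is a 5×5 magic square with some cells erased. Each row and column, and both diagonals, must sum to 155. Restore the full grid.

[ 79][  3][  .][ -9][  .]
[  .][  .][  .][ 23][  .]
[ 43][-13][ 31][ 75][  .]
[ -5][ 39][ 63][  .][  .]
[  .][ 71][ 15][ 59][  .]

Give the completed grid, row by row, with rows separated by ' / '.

79 3 47 -9 35 / 11 55 -1 23 67 / 43 -13 31 75 19 / -5 39 63 7 51 / 27 71 15 59 -17

The remaining cell in row 3 is (3,5) = 155 − 136 = 19.
The remaining cell in column 2 is (2,2) = 155 − 100 = 55.
Using column 4: -9 + 23 + 75 + 59 + ? → (4,4) = 155 − 148 = 7.
Main diagonal must total 155; the given cells sum to 172, so (5,5) = -17.
From row 4, 155 − (-5 + 39 + 63 + 7) gives (4,5) = 51.
Row 5 needs 155; the known cells sum to 128, so (5,1) = 27.
Using column 1: 79 + 43 + (-5) + 27 + ? → (2,1) = 155 − 144 = 11.
Using anti-diagonal: 23 + 31 + 39 + 27 + ? → (1,5) = 155 − 120 = 35.
Row 1: 79 + 3 + (-9) + 35 + ? = 155, so (1,3) = 47.
Using column 3: 47 + 31 + 63 + 15 + ? → (2,3) = 155 − 156 = -1.
Column 5 must total 155; the given cells sum to 88, so (2,5) = 67.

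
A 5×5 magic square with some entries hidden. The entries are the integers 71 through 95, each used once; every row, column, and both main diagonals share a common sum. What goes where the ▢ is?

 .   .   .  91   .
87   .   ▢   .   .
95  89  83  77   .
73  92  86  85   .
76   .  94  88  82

The entries are 71 through 95, which sum to 2075, so each line sums to 2075/5 = 415.
Row 3 must total 415; the given cells sum to 344, so (3,5) = 71.
Row 4 must total 415; the given cells sum to 336, so (4,5) = 79.
Row 5 must total 415; the given cells sum to 340, so (5,2) = 75.
Column 1 needs 415; the known cells sum to 331, so (1,1) = 84.
Using column 4: 91 + 77 + 85 + 88 + ? → (2,4) = 415 − 341 = 74.
Using main diagonal: 84 + 83 + 85 + 82 + ? → (2,2) = 415 − 334 = 81.
Using anti-diagonal: 74 + 83 + 92 + 76 + ? → (1,5) = 415 − 325 = 90.
Column 2: 81 + 89 + 92 + 75 + ? = 415, so (1,2) = 78.
The remaining cell in column 5 is (2,5) = 415 − 322 = 93.
Row 1: 84 + 78 + 91 + 90 + ? = 415, so (1,3) = 72.
Row 2 must total 415; the given cells sum to 335, so (2,3) = 80.

80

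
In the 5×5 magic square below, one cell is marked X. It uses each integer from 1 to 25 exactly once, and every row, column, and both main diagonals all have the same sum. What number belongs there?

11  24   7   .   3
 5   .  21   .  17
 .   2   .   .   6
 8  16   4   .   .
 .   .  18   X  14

1

The entries are 1 through 25, which sum to 325, so each line sums to 325/5 = 65.
The remaining cell in row 1 is (1,4) = 65 − 45 = 20.
The remaining cell in column 3 is (3,3) = 65 − 50 = 15.
Column 5: 3 + 17 + 6 + 14 + ? = 65, so (4,5) = 25.
From row 4, 65 − (8 + 16 + 4 + 25) gives (4,4) = 12.
The remaining cell in main diagonal is (2,2) = 65 − 52 = 13.
Row 2: 5 + 13 + 21 + 17 + ? = 65, so (2,4) = 9.
Column 2 must total 65; the given cells sum to 55, so (5,2) = 10.
Anti-diagonal needs 65; the known cells sum to 43, so (5,1) = 22.
The remaining cell in row 5 is (5,4) = 65 − 64 = 1.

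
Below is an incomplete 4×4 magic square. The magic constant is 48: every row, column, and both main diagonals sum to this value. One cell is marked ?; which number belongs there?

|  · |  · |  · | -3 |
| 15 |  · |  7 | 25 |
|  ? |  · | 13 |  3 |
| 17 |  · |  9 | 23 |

5

From row 2, 48 − (15 + 7 + 25) gives (2,2) = 1.
Using row 4: 17 + 9 + 23 + ? → (4,2) = 48 − 49 = -1.
Column 3: 7 + 13 + 9 + ? = 48, so (1,3) = 19.
The remaining cell in main diagonal is (1,1) = 48 − 37 = 11.
Anti-diagonal needs 48; the known cells sum to 21, so (3,2) = 27.
Using row 1: 11 + 19 + (-3) + ? → (1,2) = 48 − 27 = 21.
Using row 3: 27 + 13 + 3 + ? → (3,1) = 48 − 43 = 5.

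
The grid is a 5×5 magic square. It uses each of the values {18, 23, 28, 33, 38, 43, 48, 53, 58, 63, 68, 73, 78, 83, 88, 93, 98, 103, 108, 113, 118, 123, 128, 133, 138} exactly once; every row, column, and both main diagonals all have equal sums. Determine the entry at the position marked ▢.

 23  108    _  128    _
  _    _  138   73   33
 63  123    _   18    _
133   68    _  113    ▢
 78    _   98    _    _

48

The 25 entries sum to 1950, so each line sums to 1950/5 = 390.
From column 1, 390 − (23 + 63 + 133 + 78) gives (2,1) = 93.
From column 4, 390 − (128 + 73 + 18 + 113) gives (5,4) = 58.
Row 2 must total 390; the given cells sum to 337, so (2,2) = 53.
Using column 2: 108 + 53 + 123 + 68 + ? → (5,2) = 390 − 352 = 38.
From row 5, 390 − (78 + 38 + 98 + 58) gives (5,5) = 118.
Main diagonal: 23 + 53 + 113 + 118 + ? = 390, so (3,3) = 83.
The remaining cell in anti-diagonal is (1,5) = 390 − 302 = 88.
Using row 1: 23 + 108 + 128 + 88 + ? → (1,3) = 390 − 347 = 43.
Row 3 needs 390; the known cells sum to 287, so (3,5) = 103.
From column 3, 390 − (43 + 138 + 83 + 98) gives (4,3) = 28.
Column 5 must total 390; the given cells sum to 342, so (4,5) = 48.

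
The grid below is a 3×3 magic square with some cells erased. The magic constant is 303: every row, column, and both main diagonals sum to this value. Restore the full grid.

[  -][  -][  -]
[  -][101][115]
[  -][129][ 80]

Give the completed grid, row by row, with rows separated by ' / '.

122 73 108 / 87 101 115 / 94 129 80

Row 2 needs 303; the known cells sum to 216, so (2,1) = 87.
Row 3 needs 303; the known cells sum to 209, so (3,1) = 94.
Column 1 must total 303; the given cells sum to 181, so (1,1) = 122.
Column 2: 101 + 129 + ? = 303, so (1,2) = 73.
From column 3, 303 − (115 + 80) gives (1,3) = 108.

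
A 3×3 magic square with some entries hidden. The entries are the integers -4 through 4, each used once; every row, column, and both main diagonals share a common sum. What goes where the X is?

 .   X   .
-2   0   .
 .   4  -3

-4

The entries are -4 through 4, which sum to 0, so each line sums to 0/3 = 0.
Row 2 needs 0; the known cells sum to -2, so (2,3) = 2.
Row 3: 4 + (-3) + ? = 0, so (3,1) = -1.
Column 1: -2 + (-1) + ? = 0, so (1,1) = 3.
Using column 2: 0 + 4 + ? → (1,2) = 0 − 4 = -4.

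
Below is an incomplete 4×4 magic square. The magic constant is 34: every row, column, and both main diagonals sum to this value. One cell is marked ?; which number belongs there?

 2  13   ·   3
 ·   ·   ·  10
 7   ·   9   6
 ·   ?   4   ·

1

Row 1 must total 34; the given cells sum to 18, so (1,3) = 16.
Row 3: 7 + 9 + 6 + ? = 34, so (3,2) = 12.
Column 3 must total 34; the given cells sum to 29, so (2,3) = 5.
Column 4 must total 34; the given cells sum to 19, so (4,4) = 15.
The remaining cell in main diagonal is (2,2) = 34 − 26 = 8.
Anti-diagonal must total 34; the given cells sum to 20, so (4,1) = 14.
Row 2: 8 + 5 + 10 + ? = 34, so (2,1) = 11.
Row 4 needs 34; the known cells sum to 33, so (4,2) = 1.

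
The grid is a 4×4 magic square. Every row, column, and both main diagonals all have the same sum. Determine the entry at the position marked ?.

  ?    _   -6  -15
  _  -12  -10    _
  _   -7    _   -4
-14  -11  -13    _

Anti-diagonal is complete and sums to -46; that is the magic constant.
Using row 4: -14 + (-11) + (-13) + ? → (4,4) = -46 − (-38) = -8.
From column 2, -46 − (-12 + (-7) + (-11)) gives (1,2) = -16.
Column 3 needs -46; the known cells sum to -29, so (3,3) = -17.
Column 4 must total -46; the given cells sum to -27, so (2,4) = -19.
From main diagonal, -46 − (-12 + (-17) + (-8)) gives (1,1) = -9.

-9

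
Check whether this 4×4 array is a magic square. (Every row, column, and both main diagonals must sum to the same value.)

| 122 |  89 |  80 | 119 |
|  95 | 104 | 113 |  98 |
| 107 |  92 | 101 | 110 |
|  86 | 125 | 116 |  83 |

Yes

Row 1: 122 + 89 + 80 + 119 = 410.
Row 2: 95 + 104 + 113 + 98 = 410.
Row 3: 107 + 92 + 101 + 110 = 410.
Row 4: 86 + 125 + 116 + 83 = 410.
Column 1: 122 + 95 + 107 + 86 = 410.
Column 2: 89 + 104 + 92 + 125 = 410.
Column 3: 80 + 113 + 101 + 116 = 410.
Column 4: 119 + 98 + 110 + 83 = 410.
Main diagonal: 122 + 104 + 101 + 83 = 410.
Anti-diagonal: 119 + 113 + 92 + 86 = 410.
All lines sum to 410.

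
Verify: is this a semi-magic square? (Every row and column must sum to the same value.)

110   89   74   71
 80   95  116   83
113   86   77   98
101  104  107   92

Row 1: 110 + 89 + 74 + 71 = 344.
Row 2: 80 + 95 + 116 + 83 = 374.
Row 3: 113 + 86 + 77 + 98 = 374.
Row 4: 101 + 104 + 107 + 92 = 404.
Column 1: 110 + 80 + 113 + 101 = 404.
Column 2: 89 + 95 + 86 + 104 = 374.
Column 3: 74 + 116 + 77 + 107 = 374.
Column 4: 71 + 83 + 98 + 92 = 344.

No — column 3 sums to 374 but column 4 sums to 344.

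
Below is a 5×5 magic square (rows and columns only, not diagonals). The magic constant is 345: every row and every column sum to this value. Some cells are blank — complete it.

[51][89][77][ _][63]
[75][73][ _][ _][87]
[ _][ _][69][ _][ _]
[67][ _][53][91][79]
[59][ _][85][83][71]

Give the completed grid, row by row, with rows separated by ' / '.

From row 1, 345 − (51 + 89 + 77 + 63) gives (1,4) = 65.
From row 4, 345 − (67 + 53 + 91 + 79) gives (4,2) = 55.
Row 5 must total 345; the given cells sum to 298, so (5,2) = 47.
Column 1: 51 + 75 + 67 + 59 + ? = 345, so (3,1) = 93.
From column 2, 345 − (89 + 73 + 55 + 47) gives (3,2) = 81.
Column 3 needs 345; the known cells sum to 284, so (2,3) = 61.
Using column 5: 63 + 87 + 79 + 71 + ? → (3,5) = 345 − 300 = 45.
Using row 2: 75 + 73 + 61 + 87 + ? → (2,4) = 345 − 296 = 49.
The remaining cell in row 3 is (3,4) = 345 − 288 = 57.

51 89 77 65 63 / 75 73 61 49 87 / 93 81 69 57 45 / 67 55 53 91 79 / 59 47 85 83 71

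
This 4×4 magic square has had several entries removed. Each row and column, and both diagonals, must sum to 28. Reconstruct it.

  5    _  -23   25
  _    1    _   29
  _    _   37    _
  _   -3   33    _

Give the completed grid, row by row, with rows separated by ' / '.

Using row 1: 5 + (-23) + 25 + ? → (1,2) = 28 − 7 = 21.
The remaining cell in column 2 is (3,2) = 28 − 19 = 9.
Using column 3: -23 + 37 + 33 + ? → (2,3) = 28 − 47 = -19.
Main diagonal needs 28; the known cells sum to 43, so (4,4) = -15.
Anti-diagonal needs 28; the known cells sum to 15, so (4,1) = 13.
The remaining cell in row 2 is (2,1) = 28 − 11 = 17.
The remaining cell in column 1 is (3,1) = 28 − 35 = -7.
The remaining cell in column 4 is (3,4) = 28 − 39 = -11.

5 21 -23 25 / 17 1 -19 29 / -7 9 37 -11 / 13 -3 33 -15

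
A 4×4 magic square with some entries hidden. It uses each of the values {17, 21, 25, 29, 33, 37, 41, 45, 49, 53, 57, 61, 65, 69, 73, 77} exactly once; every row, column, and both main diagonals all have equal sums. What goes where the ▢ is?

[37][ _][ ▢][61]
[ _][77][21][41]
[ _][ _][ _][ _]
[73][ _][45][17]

The 16 entries sum to 752, so each line sums to 752/4 = 188.
Using row 2: 77 + 21 + 41 + ? → (2,1) = 188 − 139 = 49.
From row 4, 188 − (73 + 45 + 17) gives (4,2) = 53.
Column 1 must total 188; the given cells sum to 159, so (3,1) = 29.
The remaining cell in column 4 is (3,4) = 188 − 119 = 69.
From main diagonal, 188 − (37 + 77 + 17) gives (3,3) = 57.
Anti-diagonal must total 188; the given cells sum to 155, so (3,2) = 33.
The remaining cell in column 2 is (1,2) = 188 − 163 = 25.
The remaining cell in column 3 is (1,3) = 188 − 123 = 65.

65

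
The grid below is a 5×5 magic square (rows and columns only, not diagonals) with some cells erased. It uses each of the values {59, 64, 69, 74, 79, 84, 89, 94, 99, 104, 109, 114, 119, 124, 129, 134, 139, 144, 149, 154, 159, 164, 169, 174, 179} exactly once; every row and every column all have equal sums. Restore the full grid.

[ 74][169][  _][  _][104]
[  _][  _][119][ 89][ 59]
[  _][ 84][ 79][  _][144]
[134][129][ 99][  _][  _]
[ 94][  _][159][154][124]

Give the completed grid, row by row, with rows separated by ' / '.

74 169 139 109 104 / 179 149 119 89 59 / 114 84 79 174 144 / 134 129 99 69 164 / 94 64 159 154 124

The 25 entries sum to 2975, so each line sums to 2975/5 = 595.
The remaining cell in row 5 is (5,2) = 595 − 531 = 64.
Column 2 must total 595; the given cells sum to 446, so (2,2) = 149.
From column 3, 595 − (119 + 79 + 99 + 159) gives (1,3) = 139.
Column 5: 104 + 59 + 144 + 124 + ? = 595, so (4,5) = 164.
The remaining cell in row 1 is (1,4) = 595 − 486 = 109.
Row 2 must total 595; the given cells sum to 416, so (2,1) = 179.
From row 4, 595 − (134 + 129 + 99 + 164) gives (4,4) = 69.
Column 1 needs 595; the known cells sum to 481, so (3,1) = 114.
From column 4, 595 − (109 + 89 + 69 + 154) gives (3,4) = 174.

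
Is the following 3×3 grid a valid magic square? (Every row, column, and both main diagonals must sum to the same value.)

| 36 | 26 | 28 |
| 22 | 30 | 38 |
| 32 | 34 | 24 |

Row 1: 36 + 26 + 28 = 90.
Row 2: 22 + 30 + 38 = 90.
Row 3: 32 + 34 + 24 = 90.
Column 1: 36 + 22 + 32 = 90.
Column 2: 26 + 30 + 34 = 90.
Column 3: 28 + 38 + 24 = 90.
Main diagonal: 36 + 30 + 24 = 90.
Anti-diagonal: 28 + 30 + 32 = 90.
All lines sum to 90.

Yes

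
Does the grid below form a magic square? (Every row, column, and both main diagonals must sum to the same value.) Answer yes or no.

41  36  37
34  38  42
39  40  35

Yes

Row 1: 41 + 36 + 37 = 114.
Row 2: 34 + 38 + 42 = 114.
Row 3: 39 + 40 + 35 = 114.
Column 1: 41 + 34 + 39 = 114.
Column 2: 36 + 38 + 40 = 114.
Column 3: 37 + 42 + 35 = 114.
Main diagonal: 41 + 38 + 35 = 114.
Anti-diagonal: 37 + 38 + 39 = 114.
All lines sum to 114.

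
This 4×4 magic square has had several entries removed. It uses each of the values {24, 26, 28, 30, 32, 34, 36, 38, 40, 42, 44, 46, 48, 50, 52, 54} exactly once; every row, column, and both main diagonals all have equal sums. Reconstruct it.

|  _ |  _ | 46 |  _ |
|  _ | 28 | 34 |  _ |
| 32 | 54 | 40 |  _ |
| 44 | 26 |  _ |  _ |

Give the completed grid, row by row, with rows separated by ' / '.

38 48 46 24 / 42 28 34 52 / 32 54 40 30 / 44 26 36 50

The 16 entries sum to 624, so each line sums to 624/4 = 156.
Row 3: 32 + 54 + 40 + ? = 156, so (3,4) = 30.
Column 2: 28 + 54 + 26 + ? = 156, so (1,2) = 48.
The remaining cell in column 3 is (4,3) = 156 − 120 = 36.
Anti-diagonal: 34 + 54 + 44 + ? = 156, so (1,4) = 24.
Using row 1: 48 + 46 + 24 + ? → (1,1) = 156 − 118 = 38.
Row 4 must total 156; the given cells sum to 106, so (4,4) = 50.
Column 1: 38 + 32 + 44 + ? = 156, so (2,1) = 42.
Using column 4: 24 + 30 + 50 + ? → (2,4) = 156 − 104 = 52.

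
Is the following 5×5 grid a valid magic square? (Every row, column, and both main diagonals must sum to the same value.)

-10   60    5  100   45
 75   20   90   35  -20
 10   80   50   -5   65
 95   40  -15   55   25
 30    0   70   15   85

Yes

Row 1: -10 + 60 + 5 + 100 + 45 = 200.
Row 2: 75 + 20 + 90 + 35 + (-20) = 200.
Row 3: 10 + 80 + 50 + (-5) + 65 = 200.
Row 4: 95 + 40 + (-15) + 55 + 25 = 200.
Row 5: 30 + 0 + 70 + 15 + 85 = 200.
Column 1: -10 + 75 + 10 + 95 + 30 = 200.
Column 2: 60 + 20 + 80 + 40 + 0 = 200.
Column 3: 5 + 90 + 50 + (-15) + 70 = 200.
Column 4: 100 + 35 + (-5) + 55 + 15 = 200.
Column 5: 45 + (-20) + 65 + 25 + 85 = 200.
Main diagonal: -10 + 20 + 50 + 55 + 85 = 200.
Anti-diagonal: 45 + 35 + 50 + 40 + 30 = 200.
All lines sum to 200.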